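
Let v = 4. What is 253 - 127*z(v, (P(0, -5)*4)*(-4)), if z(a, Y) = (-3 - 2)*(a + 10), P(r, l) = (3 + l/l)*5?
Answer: 9143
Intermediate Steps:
P(r, l) = 20 (P(r, l) = (3 + 1)*5 = 4*5 = 20)
z(a, Y) = -50 - 5*a (z(a, Y) = -5*(10 + a) = -50 - 5*a)
253 - 127*z(v, (P(0, -5)*4)*(-4)) = 253 - 127*(-50 - 5*4) = 253 - 127*(-50 - 20) = 253 - 127*(-70) = 253 + 8890 = 9143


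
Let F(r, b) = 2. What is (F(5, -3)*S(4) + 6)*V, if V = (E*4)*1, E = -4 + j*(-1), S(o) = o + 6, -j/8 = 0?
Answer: -416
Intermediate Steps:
j = 0 (j = -8*0 = 0)
S(o) = 6 + o
E = -4 (E = -4 + 0*(-1) = -4 + 0 = -4)
V = -16 (V = -4*4*1 = -16*1 = -16)
(F(5, -3)*S(4) + 6)*V = (2*(6 + 4) + 6)*(-16) = (2*10 + 6)*(-16) = (20 + 6)*(-16) = 26*(-16) = -416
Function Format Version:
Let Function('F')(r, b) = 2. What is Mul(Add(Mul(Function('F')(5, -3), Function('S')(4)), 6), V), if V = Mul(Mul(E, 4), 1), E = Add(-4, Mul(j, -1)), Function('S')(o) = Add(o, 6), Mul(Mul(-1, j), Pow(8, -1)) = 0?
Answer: -416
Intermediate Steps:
j = 0 (j = Mul(-8, 0) = 0)
Function('S')(o) = Add(6, o)
E = -4 (E = Add(-4, Mul(0, -1)) = Add(-4, 0) = -4)
V = -16 (V = Mul(Mul(-4, 4), 1) = Mul(-16, 1) = -16)
Mul(Add(Mul(Function('F')(5, -3), Function('S')(4)), 6), V) = Mul(Add(Mul(2, Add(6, 4)), 6), -16) = Mul(Add(Mul(2, 10), 6), -16) = Mul(Add(20, 6), -16) = Mul(26, -16) = -416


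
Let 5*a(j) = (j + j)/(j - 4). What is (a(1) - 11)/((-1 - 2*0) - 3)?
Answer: 167/60 ≈ 2.7833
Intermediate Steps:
a(j) = 2*j/(5*(-4 + j)) (a(j) = ((j + j)/(j - 4))/5 = ((2*j)/(-4 + j))/5 = (2*j/(-4 + j))/5 = 2*j/(5*(-4 + j)))
(a(1) - 11)/((-1 - 2*0) - 3) = ((⅖)*1/(-4 + 1) - 11)/((-1 - 2*0) - 3) = ((⅖)*1/(-3) - 11)/((-1 + 0) - 3) = ((⅖)*1*(-⅓) - 11)/(-1 - 3) = (-2/15 - 11)/(-4) = -¼*(-167/15) = 167/60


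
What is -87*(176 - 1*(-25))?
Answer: -17487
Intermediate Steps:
-87*(176 - 1*(-25)) = -87*(176 + 25) = -87*201 = -17487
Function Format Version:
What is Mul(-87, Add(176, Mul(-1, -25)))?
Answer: -17487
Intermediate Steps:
Mul(-87, Add(176, Mul(-1, -25))) = Mul(-87, Add(176, 25)) = Mul(-87, 201) = -17487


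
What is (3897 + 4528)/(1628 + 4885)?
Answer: 8425/6513 ≈ 1.2936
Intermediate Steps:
(3897 + 4528)/(1628 + 4885) = 8425/6513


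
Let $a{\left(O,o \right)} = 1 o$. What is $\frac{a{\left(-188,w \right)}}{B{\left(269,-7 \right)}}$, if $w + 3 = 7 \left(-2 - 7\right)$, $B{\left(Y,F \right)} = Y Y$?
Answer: $- \frac{66}{72361} \approx -0.00091209$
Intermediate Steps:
$B{\left(Y,F \right)} = Y^{2}$
$w = -66$ ($w = -3 + 7 \left(-2 - 7\right) = -3 + 7 \left(-9\right) = -3 - 63 = -66$)
$a{\left(O,o \right)} = o$
$\frac{a{\left(-188,w \right)}}{B{\left(269,-7 \right)}} = - \frac{66}{269^{2}} = - \frac{66}{72361}$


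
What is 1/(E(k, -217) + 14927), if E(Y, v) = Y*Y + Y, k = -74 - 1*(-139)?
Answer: 1/19217 ≈ 5.2037e-5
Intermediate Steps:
k = 65 (k = -74 + 139 = 65)
E(Y, v) = Y + Y² (E(Y, v) = Y² + Y = Y + Y²)
1/(E(k, -217) + 14927) = 1/(65*(1 + 65) + 14927) = 1/(65*66 + 14927) = 1/(4290 + 14927) = 1/19217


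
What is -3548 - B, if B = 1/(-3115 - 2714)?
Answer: -20681291/5829 ≈ -3548.0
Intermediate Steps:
B = -1/5829 (B = 1/(-5829) = -1/5829 ≈ -0.00017156)
-3548 - B = -3548 - 1*(-1/5829) = -3548 + 1/5829 = -20681291/5829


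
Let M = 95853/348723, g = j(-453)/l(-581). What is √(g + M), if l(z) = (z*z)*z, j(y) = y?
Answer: 2*√105801537862138487586/39238428201 ≈ 0.52428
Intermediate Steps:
l(z) = z³ (l(z) = z²*z = z³)
g = 453/196122941 (g = -453/((-581)³) = -453/(-196122941) = -453*(-1/196122941) = 453/196122941 ≈ 2.3098e-6)
M = 31951/116241 (M = 95853*(1/348723) = 31951/116241 ≈ 0.27487)
√(g + M) = √(453/196122941 + 31951/116241) = √(6266376745064/22797526784781) = 2*√105801537862138487586/39238428201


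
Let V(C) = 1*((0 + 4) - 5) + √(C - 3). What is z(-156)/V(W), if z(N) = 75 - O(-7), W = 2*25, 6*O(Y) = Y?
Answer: 457/276 + 457*√47/276 ≈ 13.007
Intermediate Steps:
O(Y) = Y/6
W = 50
z(N) = 457/6 (z(N) = 75 - (-7)/6 = 75 - 1*(-7/6) = 75 + 7/6 = 457/6)
V(C) = -1 + √(-3 + C) (V(C) = 1*(4 - 5) + √(-3 + C) = 1*(-1) + √(-3 + C) = -1 + √(-3 + C))
z(-156)/V(W) = 457/(6*(-1 + √(-3 + 50))) = 457/(6*(-1 + √47))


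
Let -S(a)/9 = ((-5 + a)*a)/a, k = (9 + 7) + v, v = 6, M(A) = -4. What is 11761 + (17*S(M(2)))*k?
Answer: 42055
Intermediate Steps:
k = 22 (k = (9 + 7) + 6 = 16 + 6 = 22)
S(a) = 45 - 9*a (S(a) = -9*(-5 + a)*a/a = -9*a*(-5 + a)/a = -9*(-5 + a) = 45 - 9*a)
11761 + (17*S(M(2)))*k = 11761 + (17*(45 - 9*(-4)))*22 = 11761 + (17*(45 + 36))*22 = 11761 + (17*81)*22 = 11761 + 1377*22 = 11761 + 30294 = 42055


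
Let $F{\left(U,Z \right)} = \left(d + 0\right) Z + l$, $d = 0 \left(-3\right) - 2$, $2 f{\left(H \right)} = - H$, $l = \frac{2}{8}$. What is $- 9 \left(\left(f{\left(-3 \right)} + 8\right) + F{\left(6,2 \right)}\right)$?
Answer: $- \frac{207}{4} \approx -51.75$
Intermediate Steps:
$l = \frac{1}{4}$ ($l = 2 \cdot \frac{1}{8} = \frac{1}{4} \approx 0.25$)
$f{\left(H \right)} = - \frac{H}{2}$ ($f{\left(H \right)} = \frac{\left(-1\right) H}{2} = - \frac{H}{2}$)
$d = -2$ ($d = 0 - 2 = -2$)
$F{\left(U,Z \right)} = \frac{1}{4} - 2 Z$ ($F{\left(U,Z \right)} = \left(-2 + 0\right) Z + \frac{1}{4} = - 2 Z + \frac{1}{4} = \frac{1}{4} - 2 Z$)
$- 9 \left(\left(f{\left(-3 \right)} + 8\right) + F{\left(6,2 \right)}\right) = - 9 \left(\left(\left(- \frac{1}{2}\right) \left(-3\right) + 8\right) + \left(\frac{1}{4} - 4\right)\right) = - 9 \left(\left(\frac{3}{2} + 8\right) + \left(\frac{1}{4} - 4\right)\right) = - 9 \left(\frac{19}{2} - \frac{15}{4}\right) = \left(-9\right) \frac{23}{4} = - \frac{207}{4}$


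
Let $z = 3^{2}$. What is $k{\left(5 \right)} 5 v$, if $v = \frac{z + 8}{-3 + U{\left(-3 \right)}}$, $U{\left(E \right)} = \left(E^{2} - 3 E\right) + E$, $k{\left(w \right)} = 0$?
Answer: $0$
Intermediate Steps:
$z = 9$
$U{\left(E \right)} = E^{2} - 2 E$
$v = \frac{17}{12}$ ($v = \frac{9 + 8}{-3 - 3 \left(-2 - 3\right)} = \frac{17}{-3 - -15} = \frac{17}{-3 + 15} = \frac{17}{12} \approx 1.4167$)
$k{\left(5 \right)} 5 v = 0 \cdot 5 \cdot \frac{17}{12} = 0 \cdot \frac{17}{12} = 0$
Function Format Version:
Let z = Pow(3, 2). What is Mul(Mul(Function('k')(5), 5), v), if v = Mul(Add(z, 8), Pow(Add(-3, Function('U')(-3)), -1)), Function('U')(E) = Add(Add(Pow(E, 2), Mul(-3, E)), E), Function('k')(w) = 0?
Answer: 0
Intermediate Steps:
z = 9
Function('U')(E) = Add(Pow(E, 2), Mul(-2, E))
v = Rational(17, 12) (v = Mul(Add(9, 8), Pow(Add(-3, Mul(-3, Add(-2, -3))), -1)) = Mul(17, Pow(Add(-3, Mul(-3, -5)), -1)) = Mul(17, Pow(Add(-3, 15), -1)) = Mul(17, Pow(12, -1)) = Mul(17, Rational(1, 12)) = Rational(17, 12) ≈ 1.4167)
Mul(Mul(Function('k')(5), 5), v) = Mul(Mul(0, 5), Rational(17, 12)) = Mul(0, Rational(17, 12)) = 0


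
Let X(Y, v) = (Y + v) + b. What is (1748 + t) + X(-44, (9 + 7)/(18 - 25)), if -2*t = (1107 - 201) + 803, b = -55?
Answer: 11091/14 ≈ 792.21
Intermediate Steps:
t = -1709/2 (t = -((1107 - 201) + 803)/2 = -(906 + 803)/2 = -½*1709 = -1709/2 ≈ -854.50)
X(Y, v) = -55 + Y + v (X(Y, v) = (Y + v) - 55 = -55 + Y + v)
(1748 + t) + X(-44, (9 + 7)/(18 - 25)) = (1748 - 1709/2) + (-55 - 44 + (9 + 7)/(18 - 25)) = 1787/2 + (-55 - 44 + 16/(-7)) = 1787/2 + (-55 - 44 + 16*(-⅐)) = 1787/2 + (-55 - 44 - 16/7) = 1787/2 - 709/7 = 11091/14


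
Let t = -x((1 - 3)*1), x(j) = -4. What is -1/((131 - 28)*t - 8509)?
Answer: 1/8097 ≈ 0.00012350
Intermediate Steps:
t = 4 (t = -1*(-4) = 4)
-1/((131 - 28)*t - 8509) = -1/((131 - 28)*4 - 8509) = -1/(103*4 - 8509) = -1/(412 - 8509) = -1/(-8097) = -1*(-1/8097) = 1/8097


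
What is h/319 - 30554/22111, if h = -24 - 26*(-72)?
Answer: 2828582/641219 ≈ 4.4113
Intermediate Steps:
h = 1848 (h = -24 + 1872 = 1848)
h/319 - 30554/22111 = 1848/319 - 30554/22111 = 1848*(1/319) - 30554*1/22111 = 168/29 - 30554/22111 = 2828582/641219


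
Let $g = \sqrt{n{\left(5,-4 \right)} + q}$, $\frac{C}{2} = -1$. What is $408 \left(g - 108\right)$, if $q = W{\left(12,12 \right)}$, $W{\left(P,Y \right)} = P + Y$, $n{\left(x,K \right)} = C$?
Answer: $-44064 + 408 \sqrt{22} \approx -42150.0$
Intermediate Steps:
$C = -2$ ($C = 2 \left(-1\right) = -2$)
$n{\left(x,K \right)} = -2$
$q = 24$ ($q = 12 + 12 = 24$)
$g = \sqrt{22}$ ($g = \sqrt{-2 + 24} = \sqrt{22} \approx 4.6904$)
$408 \left(g - 108\right) = 408 \left(\sqrt{22} - 108\right) = 408 \left(-108 + \sqrt{22}\right) = -44064 + 408 \sqrt{22}$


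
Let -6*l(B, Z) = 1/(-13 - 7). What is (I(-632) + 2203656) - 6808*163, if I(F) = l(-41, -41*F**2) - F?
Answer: 131350081/120 ≈ 1.0946e+6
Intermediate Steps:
l(B, Z) = 1/120 (l(B, Z) = -1/(6*(-13 - 7)) = -1/6/(-20) = -1/6*(-1/20) = 1/120)
I(F) = 1/120 - F
(I(-632) + 2203656) - 6808*163 = ((1/120 - 1*(-632)) + 2203656) - 6808*163 = ((1/120 + 632) + 2203656) - 1109704 = (75841/120 + 2203656) - 1109704 = 264514561/120 - 1109704 = 131350081/120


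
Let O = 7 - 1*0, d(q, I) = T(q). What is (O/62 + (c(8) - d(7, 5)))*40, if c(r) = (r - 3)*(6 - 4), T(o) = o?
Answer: 3860/31 ≈ 124.52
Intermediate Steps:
d(q, I) = q
O = 7 (O = 7 + 0 = 7)
c(r) = -6 + 2*r (c(r) = (-3 + r)*2 = -6 + 2*r)
(O/62 + (c(8) - d(7, 5)))*40 = (7/62 + ((-6 + 2*8) - 1*7))*40 = (7*(1/62) + ((-6 + 16) - 7))*40 = (7/62 + (10 - 7))*40 = (7/62 + 3)*40 = (193/62)*40 = 3860/31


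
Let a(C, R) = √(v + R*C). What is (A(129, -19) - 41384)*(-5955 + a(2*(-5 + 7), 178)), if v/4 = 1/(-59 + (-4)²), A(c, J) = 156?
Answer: 245512740 - 82456*√329079/43 ≈ 2.4441e+8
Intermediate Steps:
v = -4/43 (v = 4/(-59 + (-4)²) = 4/(-59 + 16) = 4/(-43) = 4*(-1/43) = -4/43 ≈ -0.093023)
a(C, R) = √(-4/43 + C*R) (a(C, R) = √(-4/43 + R*C) = √(-4/43 + C*R))
(A(129, -19) - 41384)*(-5955 + a(2*(-5 + 7), 178)) = (156 - 41384)*(-5955 + √(-172 + 1849*(2*(-5 + 7))*178)/43) = -41228*(-5955 + √(-172 + 1849*(2*2)*178)/43) = -41228*(-5955 + √(-172 + 1849*4*178)/43) = -41228*(-5955 + √(-172 + 1316488)/43) = -41228*(-5955 + √1316316/43) = -41228*(-5955 + (2*√329079)/43) = -41228*(-5955 + 2*√329079/43) = 245512740 - 82456*√329079/43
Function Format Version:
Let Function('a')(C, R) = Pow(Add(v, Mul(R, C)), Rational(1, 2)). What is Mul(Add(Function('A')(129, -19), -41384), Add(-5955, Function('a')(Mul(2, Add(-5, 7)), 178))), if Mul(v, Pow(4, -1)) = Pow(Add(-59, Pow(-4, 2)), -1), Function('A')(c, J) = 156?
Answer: Add(245512740, Mul(Rational(-82456, 43), Pow(329079, Rational(1, 2)))) ≈ 2.4441e+8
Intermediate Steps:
v = Rational(-4, 43) (v = Mul(4, Pow(Add(-59, Pow(-4, 2)), -1)) = Mul(4, Pow(Add(-59, 16), -1)) = Mul(4, Pow(-43, -1)) = Mul(4, Rational(-1, 43)) = Rational(-4, 43) ≈ -0.093023)
Function('a')(C, R) = Pow(Add(Rational(-4, 43), Mul(C, R)), Rational(1, 2)) (Function('a')(C, R) = Pow(Add(Rational(-4, 43), Mul(R, C)), Rational(1, 2)) = Pow(Add(Rational(-4, 43), Mul(C, R)), Rational(1, 2)))
Mul(Add(Function('A')(129, -19), -41384), Add(-5955, Function('a')(Mul(2, Add(-5, 7)), 178))) = Mul(Add(156, -41384), Add(-5955, Mul(Rational(1, 43), Pow(Add(-172, Mul(1849, Mul(2, Add(-5, 7)), 178)), Rational(1, 2))))) = Mul(-41228, Add(-5955, Mul(Rational(1, 43), Pow(Add(-172, Mul(1849, Mul(2, 2), 178)), Rational(1, 2))))) = Mul(-41228, Add(-5955, Mul(Rational(1, 43), Pow(Add(-172, Mul(1849, 4, 178)), Rational(1, 2))))) = Mul(-41228, Add(-5955, Mul(Rational(1, 43), Pow(Add(-172, 1316488), Rational(1, 2))))) = Mul(-41228, Add(-5955, Mul(Rational(1, 43), Pow(1316316, Rational(1, 2))))) = Mul(-41228, Add(-5955, Mul(Rational(1, 43), Mul(2, Pow(329079, Rational(1, 2)))))) = Mul(-41228, Add(-5955, Mul(Rational(2, 43), Pow(329079, Rational(1, 2))))) = Add(245512740, Mul(Rational(-82456, 43), Pow(329079, Rational(1, 2))))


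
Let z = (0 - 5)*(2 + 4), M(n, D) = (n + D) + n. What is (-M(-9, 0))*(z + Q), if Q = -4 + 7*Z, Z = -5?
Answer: -1242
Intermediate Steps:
M(n, D) = D + 2*n (M(n, D) = (D + n) + n = D + 2*n)
z = -30 (z = -5*6 = -30)
Q = -39 (Q = -4 + 7*(-5) = -4 - 35 = -39)
(-M(-9, 0))*(z + Q) = (-(0 + 2*(-9)))*(-30 - 39) = -(0 - 18)*(-69) = -1*(-18)*(-69) = 18*(-69) = -1242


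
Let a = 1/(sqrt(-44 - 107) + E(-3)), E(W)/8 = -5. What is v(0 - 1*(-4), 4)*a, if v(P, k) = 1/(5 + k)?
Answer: -40/15759 - I*sqrt(151)/15759 ≈ -0.0025382 - 0.00077976*I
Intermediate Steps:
E(W) = -40 (E(W) = 8*(-5) = -40)
a = 1/(-40 + I*sqrt(151)) (a = 1/(sqrt(-44 - 107) - 40) = 1/(sqrt(-151) - 40) = 1/(I*sqrt(151) - 40) = 1/(-40 + I*sqrt(151)) ≈ -0.022844 - 0.0070178*I)
v(0 - 1*(-4), 4)*a = (-40/1751 - I*sqrt(151)/1751)/(5 + 4) = (-40/1751 - I*sqrt(151)/1751)/9 = -40/15759 - I*sqrt(151)/15759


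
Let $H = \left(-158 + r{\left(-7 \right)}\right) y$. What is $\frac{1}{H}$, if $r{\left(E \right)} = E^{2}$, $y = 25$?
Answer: $- \frac{1}{2725} \approx -0.00036697$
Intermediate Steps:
$H = -2725$ ($H = \left(-158 + \left(-7\right)^{2}\right) 25 = \left(-158 + 49\right) 25 = \left(-109\right) 25 = -2725$)
$\frac{1}{H} = \frac{1}{-2725} = - \frac{1}{2725}$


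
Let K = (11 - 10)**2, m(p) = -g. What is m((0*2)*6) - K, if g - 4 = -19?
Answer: 14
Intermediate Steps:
g = -15 (g = 4 - 19 = -15)
m(p) = 15 (m(p) = -1*(-15) = 15)
K = 1 (K = 1**2 = 1)
m((0*2)*6) - K = 15 - 1*1 = 15 - 1 = 14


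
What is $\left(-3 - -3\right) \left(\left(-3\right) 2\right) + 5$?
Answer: $5$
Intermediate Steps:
$\left(-3 - -3\right) \left(\left(-3\right) 2\right) + 5 = \left(-3 + 3\right) \left(-6\right) + 5 = 0 \left(-6\right) + 5 = 0 + 5 = 5$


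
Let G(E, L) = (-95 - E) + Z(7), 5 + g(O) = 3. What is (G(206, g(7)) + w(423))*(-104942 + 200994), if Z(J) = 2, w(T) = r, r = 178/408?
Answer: -1462559791/51 ≈ -2.8678e+7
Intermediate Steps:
g(O) = -2 (g(O) = -5 + 3 = -2)
r = 89/204 (r = 178*(1/408) = 89/204 ≈ 0.43627)
w(T) = 89/204
G(E, L) = -93 - E (G(E, L) = (-95 - E) + 2 = -93 - E)
(G(206, g(7)) + w(423))*(-104942 + 200994) = ((-93 - 1*206) + 89/204)*(-104942 + 200994) = ((-93 - 206) + 89/204)*96052 = (-299 + 89/204)*96052 = -60907/204*96052 = -1462559791/51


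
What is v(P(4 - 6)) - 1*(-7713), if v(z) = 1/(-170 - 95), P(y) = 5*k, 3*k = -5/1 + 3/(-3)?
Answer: 2043944/265 ≈ 7713.0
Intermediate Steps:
k = -2 (k = (-5/1 + 3/(-3))/3 = (-5*1 + 3*(-1/3))/3 = (-5 - 1)/3 = (1/3)*(-6) = -2)
P(y) = -10 (P(y) = 5*(-2) = -10)
v(z) = -1/265 (v(z) = 1/(-265) = -1/265)
v(P(4 - 6)) - 1*(-7713) = -1/265 - 1*(-7713) = -1/265 + 7713 = 2043944/265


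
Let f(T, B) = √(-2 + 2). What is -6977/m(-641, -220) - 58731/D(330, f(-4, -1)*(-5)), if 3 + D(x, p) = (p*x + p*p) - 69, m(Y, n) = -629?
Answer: 12481381/15096 ≈ 826.80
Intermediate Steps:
f(T, B) = 0 (f(T, B) = √0 = 0)
D(x, p) = -72 + p² + p*x (D(x, p) = -3 + ((p*x + p*p) - 69) = -3 + ((p*x + p²) - 69) = -3 + ((p² + p*x) - 69) = -3 + (-69 + p² + p*x) = -72 + p² + p*x)
-6977/m(-641, -220) - 58731/D(330, f(-4, -1)*(-5)) = -6977/(-629) - 58731/(-72 + (0*(-5))² + (0*(-5))*330) = -6977*(-1/629) - 58731/(-72 + 0² + 0*330) = 6977/629 - 58731/(-72 + 0 + 0) = 6977/629 - 58731/(-72) = 6977/629 - 58731*(-1/72) = 6977/629 + 19577/24 = 12481381/15096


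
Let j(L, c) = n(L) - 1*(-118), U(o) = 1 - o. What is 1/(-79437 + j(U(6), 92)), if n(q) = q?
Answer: -1/79324 ≈ -1.2607e-5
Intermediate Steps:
j(L, c) = 118 + L (j(L, c) = L - 1*(-118) = L + 118 = 118 + L)
1/(-79437 + j(U(6), 92)) = 1/(-79437 + (118 + (1 - 1*6))) = 1/(-79437 + (118 + (1 - 6))) = 1/(-79437 + (118 - 5)) = 1/(-79437 + 113) = 1/(-79324) = -1/79324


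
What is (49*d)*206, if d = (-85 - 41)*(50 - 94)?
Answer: 55961136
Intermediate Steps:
d = 5544 (d = -126*(-44) = 5544)
(49*d)*206 = (49*5544)*206 = 271656*206 = 55961136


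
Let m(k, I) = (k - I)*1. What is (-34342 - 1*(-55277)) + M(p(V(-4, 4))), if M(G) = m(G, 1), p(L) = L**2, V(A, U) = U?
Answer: 20950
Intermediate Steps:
m(k, I) = k - I
M(G) = -1 + G (M(G) = G - 1*1 = G - 1 = -1 + G)
(-34342 - 1*(-55277)) + M(p(V(-4, 4))) = (-34342 - 1*(-55277)) + (-1 + 4**2) = (-34342 + 55277) + (-1 + 16) = 20935 + 15 = 20950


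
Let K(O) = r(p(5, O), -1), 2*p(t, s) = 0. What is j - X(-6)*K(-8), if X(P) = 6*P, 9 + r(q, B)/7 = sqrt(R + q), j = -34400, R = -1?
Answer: -36668 + 252*I ≈ -36668.0 + 252.0*I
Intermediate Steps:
p(t, s) = 0 (p(t, s) = (1/2)*0 = 0)
r(q, B) = -63 + 7*sqrt(-1 + q)
K(O) = -63 + 7*I (K(O) = -63 + 7*sqrt(-1 + 0) = -63 + 7*sqrt(-1) = -63 + 7*I)
j - X(-6)*K(-8) = -34400 - 6*(-6)*(-63 + 7*I) = -34400 - (-36)*(-63 + 7*I) = -34400 - (2268 - 252*I) = -34400 + (-2268 + 252*I) = -36668 + 252*I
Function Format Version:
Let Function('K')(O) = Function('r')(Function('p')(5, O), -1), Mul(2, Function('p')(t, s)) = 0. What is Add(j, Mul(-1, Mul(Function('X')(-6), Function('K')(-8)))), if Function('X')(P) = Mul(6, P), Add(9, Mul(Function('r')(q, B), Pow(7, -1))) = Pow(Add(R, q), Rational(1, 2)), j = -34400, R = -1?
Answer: Add(-36668, Mul(252, I)) ≈ Add(-36668., Mul(252.00, I))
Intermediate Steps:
Function('p')(t, s) = 0 (Function('p')(t, s) = Mul(Rational(1, 2), 0) = 0)
Function('r')(q, B) = Add(-63, Mul(7, Pow(Add(-1, q), Rational(1, 2))))
Function('K')(O) = Add(-63, Mul(7, I)) (Function('K')(O) = Add(-63, Mul(7, Pow(Add(-1, 0), Rational(1, 2)))) = Add(-63, Mul(7, Pow(-1, Rational(1, 2)))) = Add(-63, Mul(7, I)))
Add(j, Mul(-1, Mul(Function('X')(-6), Function('K')(-8)))) = Add(-34400, Mul(-1, Mul(Mul(6, -6), Add(-63, Mul(7, I))))) = Add(-34400, Mul(-1, Mul(-36, Add(-63, Mul(7, I))))) = Add(-34400, Mul(-1, Add(2268, Mul(-252, I)))) = Add(-34400, Add(-2268, Mul(252, I))) = Add(-36668, Mul(252, I))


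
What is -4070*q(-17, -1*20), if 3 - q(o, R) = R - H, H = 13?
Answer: -146520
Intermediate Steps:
q(o, R) = 16 - R (q(o, R) = 3 - (R - 1*13) = 3 - (R - 13) = 3 - (-13 + R) = 3 + (13 - R) = 16 - R)
-4070*q(-17, -1*20) = -4070*(16 - (-1)*20) = -4070*(16 - 1*(-20)) = -4070*(16 + 20) = -4070*36 = -146520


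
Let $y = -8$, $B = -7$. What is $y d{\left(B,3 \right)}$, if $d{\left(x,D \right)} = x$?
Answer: $56$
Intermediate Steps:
$y d{\left(B,3 \right)} = \left(-8\right) \left(-7\right) = 56$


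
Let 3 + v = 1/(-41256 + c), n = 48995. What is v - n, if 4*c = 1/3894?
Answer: -31486284103666/642603455 ≈ -48998.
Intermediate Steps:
c = 1/15576 (c = (1/4)/3894 = (1/4)*(1/3894) = 1/15576 ≈ 6.4201e-5)
v = -1927825941/642603455 (v = -3 + 1/(-41256 + 1/15576) = -3 + 1/(-642603455/15576) = -3 - 15576/642603455 = -1927825941/642603455 ≈ -3.0000)
v - n = -1927825941/642603455 - 1*48995 = -1927825941/642603455 - 48995 = -31486284103666/642603455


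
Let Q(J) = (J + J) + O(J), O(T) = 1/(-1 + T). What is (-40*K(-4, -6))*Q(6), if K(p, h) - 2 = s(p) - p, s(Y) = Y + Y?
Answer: 976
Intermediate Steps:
s(Y) = 2*Y
K(p, h) = 2 + p (K(p, h) = 2 + (2*p - p) = 2 + p)
Q(J) = 1/(-1 + J) + 2*J (Q(J) = (J + J) + 1/(-1 + J) = 2*J + 1/(-1 + J) = 1/(-1 + J) + 2*J)
(-40*K(-4, -6))*Q(6) = (-40*(2 - 4))*((1 + 2*6*(-1 + 6))/(-1 + 6)) = (-40*(-2))*((1 + 2*6*5)/5) = 80*((1 + 60)/5) = 80*((⅕)*61) = 80*(61/5) = 976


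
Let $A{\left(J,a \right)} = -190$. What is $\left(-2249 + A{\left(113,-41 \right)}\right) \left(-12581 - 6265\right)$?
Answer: $45965394$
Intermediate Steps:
$\left(-2249 + A{\left(113,-41 \right)}\right) \left(-12581 - 6265\right) = \left(-2249 - 190\right) \left(-12581 - 6265\right) = \left(-2439\right) \left(-18846\right) = 45965394$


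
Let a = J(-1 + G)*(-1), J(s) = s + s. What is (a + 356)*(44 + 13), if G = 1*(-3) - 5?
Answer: 21318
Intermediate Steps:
G = -8 (G = -3 - 5 = -8)
J(s) = 2*s
a = 18 (a = (2*(-1 - 8))*(-1) = (2*(-9))*(-1) = -18*(-1) = 18)
(a + 356)*(44 + 13) = (18 + 356)*(44 + 13) = 374*57 = 21318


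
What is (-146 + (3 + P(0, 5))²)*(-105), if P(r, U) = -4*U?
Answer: -15015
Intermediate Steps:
(-146 + (3 + P(0, 5))²)*(-105) = (-146 + (3 - 4*5)²)*(-105) = (-146 + (3 - 20)²)*(-105) = (-146 + (-17)²)*(-105) = (-146 + 289)*(-105) = 143*(-105) = -15015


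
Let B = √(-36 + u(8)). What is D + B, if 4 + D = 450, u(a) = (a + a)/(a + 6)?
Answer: 446 + 2*I*√427/7 ≈ 446.0 + 5.904*I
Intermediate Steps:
u(a) = 2*a/(6 + a) (u(a) = (2*a)/(6 + a) = 2*a/(6 + a))
B = 2*I*√427/7 (B = √(-36 + 2*8/(6 + 8)) = √(-36 + 2*8/14) = √(-36 + 2*8*(1/14)) = √(-36 + 8/7) = √(-244/7) = 2*I*√427/7 ≈ 5.904*I)
D = 446 (D = -4 + 450 = 446)
D + B = 446 + 2*I*√427/7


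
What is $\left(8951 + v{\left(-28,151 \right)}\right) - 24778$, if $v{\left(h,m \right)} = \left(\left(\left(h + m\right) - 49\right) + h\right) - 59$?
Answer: $-15840$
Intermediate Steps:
$v{\left(h,m \right)} = -108 + m + 2 h$ ($v{\left(h,m \right)} = \left(\left(-49 + h + m\right) + h\right) - 59 = \left(-49 + m + 2 h\right) - 59 = -108 + m + 2 h$)
$\left(8951 + v{\left(-28,151 \right)}\right) - 24778 = \left(8951 + \left(-108 + 151 + 2 \left(-28\right)\right)\right) - 24778 = \left(8951 - 13\right) - 24778 = 8938 - 24778 = -15840$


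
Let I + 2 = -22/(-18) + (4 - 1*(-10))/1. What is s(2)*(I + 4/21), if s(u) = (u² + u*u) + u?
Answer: 8450/63 ≈ 134.13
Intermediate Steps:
s(u) = u + 2*u² (s(u) = (u² + u²) + u = 2*u² + u = u + 2*u²)
I = 119/9 (I = -2 + (-22/(-18) + (4 - 1*(-10))/1) = -2 + (-22*(-1/18) + (4 + 10)*1) = -2 + (11/9 + 14*1) = -2 + (11/9 + 14) = -2 + 137/9 = 119/9 ≈ 13.222)
s(2)*(I + 4/21) = (2*(1 + 2*2))*(119/9 + 4/21) = (2*(1 + 4))*(119/9 + 4*(1/21)) = (2*5)*(119/9 + 4/21) = 10*(845/63) = 8450/63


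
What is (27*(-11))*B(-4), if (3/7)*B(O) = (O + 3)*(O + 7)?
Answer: 2079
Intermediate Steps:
B(O) = 7*(3 + O)*(7 + O)/3 (B(O) = 7*((O + 3)*(O + 7))/3 = 7*((3 + O)*(7 + O))/3 = 7*(3 + O)*(7 + O)/3)
(27*(-11))*B(-4) = (27*(-11))*(49 + (7/3)*(-4)**2 + (70/3)*(-4)) = -297*(49 + (7/3)*16 - 280/3) = -297*(49 + 112/3 - 280/3) = -297*(-7) = 2079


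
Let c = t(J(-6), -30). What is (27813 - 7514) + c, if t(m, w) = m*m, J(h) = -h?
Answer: 20335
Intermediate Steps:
t(m, w) = m²
c = 36 (c = (-1*(-6))² = 6² = 36)
(27813 - 7514) + c = (27813 - 7514) + 36 = 20299 + 36 = 20335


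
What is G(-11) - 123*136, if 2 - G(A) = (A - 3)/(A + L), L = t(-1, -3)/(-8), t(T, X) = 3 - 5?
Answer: -719274/43 ≈ -16727.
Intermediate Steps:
t(T, X) = -2
L = ¼ (L = -2/(-8) = -2*(-⅛) = ¼ ≈ 0.25000)
G(A) = 2 - (-3 + A)/(¼ + A) (G(A) = 2 - (A - 3)/(A + ¼) = 2 - (-3 + A)/(¼ + A))
G(-11) - 123*136 = 2*(7 + 2*(-11))/(1 + 4*(-11)) - 123*136 = 2*(7 - 22)/(1 - 44) - 16728 = 2*(-15)/(-43) - 16728 = 2*(-1/43)*(-15) - 16728 = 30/43 - 16728 = -719274/43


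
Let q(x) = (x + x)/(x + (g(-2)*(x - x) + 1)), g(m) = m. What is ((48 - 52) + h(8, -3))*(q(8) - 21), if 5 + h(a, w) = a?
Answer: 173/9 ≈ 19.222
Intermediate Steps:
h(a, w) = -5 + a
q(x) = 2*x/(1 + x) (q(x) = (x + x)/(x + (-2*(x - x) + 1)) = (2*x)/(x + (-2*0 + 1)) = (2*x)/(x + (0 + 1)) = (2*x)/(x + 1) = (2*x)/(1 + x) = 2*x/(1 + x))
((48 - 52) + h(8, -3))*(q(8) - 21) = ((48 - 52) + (-5 + 8))*(2*8/(1 + 8) - 21) = (-4 + 3)*(2*8/9 - 21) = -(2*8*(⅑) - 21) = -(16/9 - 21) = -1*(-173/9) = 173/9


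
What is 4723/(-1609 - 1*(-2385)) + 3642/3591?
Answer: 6595495/928872 ≈ 7.1005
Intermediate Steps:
4723/(-1609 - 1*(-2385)) + 3642/3591 = 4723/(-1609 + 2385) + 3642*(1/3591) = 4723/776 + 1214/1197 = 6595495/928872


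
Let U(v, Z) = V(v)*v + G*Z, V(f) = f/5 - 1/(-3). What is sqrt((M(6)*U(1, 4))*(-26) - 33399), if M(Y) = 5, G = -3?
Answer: 5*I*sqrt(11487)/3 ≈ 178.63*I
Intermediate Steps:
V(f) = 1/3 + f/5 (V(f) = f*(1/5) - 1*(-1/3) = f/5 + 1/3 = 1/3 + f/5)
U(v, Z) = -3*Z + v*(1/3 + v/5) (U(v, Z) = (1/3 + v/5)*v - 3*Z = v*(1/3 + v/5) - 3*Z = -3*Z + v*(1/3 + v/5))
sqrt((M(6)*U(1, 4))*(-26) - 33399) = sqrt((5*(-3*4 + (1/15)*1*(5 + 3*1)))*(-26) - 33399) = sqrt((5*(-12 + (1/15)*1*(5 + 3)))*(-26) - 33399) = sqrt((5*(-12 + (1/15)*1*8))*(-26) - 33399) = sqrt((5*(-12 + 8/15))*(-26) - 33399) = sqrt((5*(-172/15))*(-26) - 33399) = sqrt(-172/3*(-26) - 33399) = sqrt(4472/3 - 33399) = sqrt(-95725/3) = 5*I*sqrt(11487)/3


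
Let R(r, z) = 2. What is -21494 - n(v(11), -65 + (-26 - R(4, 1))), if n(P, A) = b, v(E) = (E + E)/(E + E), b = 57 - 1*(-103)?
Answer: -21654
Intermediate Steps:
b = 160 (b = 57 + 103 = 160)
v(E) = 1 (v(E) = (2*E)/((2*E)) = (2*E)*(1/(2*E)) = 1)
n(P, A) = 160
-21494 - n(v(11), -65 + (-26 - R(4, 1))) = -21494 - 1*160 = -21494 - 160 = -21654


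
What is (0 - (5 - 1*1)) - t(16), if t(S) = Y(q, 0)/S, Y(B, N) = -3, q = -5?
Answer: -61/16 ≈ -3.8125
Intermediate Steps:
t(S) = -3/S
(0 - (5 - 1*1)) - t(16) = (0 - (5 - 1*1)) - (-3)/16 = (0 - (5 - 1)) - (-3)/16 = (0 - 1*4) - 1*(-3/16) = (0 - 4) + 3/16 = -4 + 3/16 = -61/16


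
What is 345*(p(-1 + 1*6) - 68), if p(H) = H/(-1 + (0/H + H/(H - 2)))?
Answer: -41745/2 ≈ -20873.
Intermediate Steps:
p(H) = H/(-1 + H/(-2 + H)) (p(H) = H/(-1 + (0 + H/(-2 + H))) = H/(-1 + H/(-2 + H)))
345*(p(-1 + 1*6) - 68) = 345*((-1 + 1*6)*(-2 + (-1 + 1*6))/2 - 68) = 345*((-1 + 6)*(-2 + (-1 + 6))/2 - 68) = 345*((1/2)*5*(-2 + 5) - 68) = 345*((1/2)*5*3 - 68) = 345*(15/2 - 68) = 345*(-121/2) = -41745/2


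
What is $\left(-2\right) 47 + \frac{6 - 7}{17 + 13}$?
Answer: $- \frac{2821}{30} \approx -94.033$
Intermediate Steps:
$\left(-2\right) 47 + \frac{6 - 7}{17 + 13} = -94 - \frac{1}{30} = - \frac{2821}{30}$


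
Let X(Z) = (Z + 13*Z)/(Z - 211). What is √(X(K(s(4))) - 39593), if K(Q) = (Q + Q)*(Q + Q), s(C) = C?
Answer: I*√17463201/21 ≈ 199.0*I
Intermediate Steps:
K(Q) = 4*Q² (K(Q) = (2*Q)*(2*Q) = 4*Q²)
X(Z) = 14*Z/(-211 + Z) (X(Z) = (14*Z)/(-211 + Z) = 14*Z/(-211 + Z))
√(X(K(s(4))) - 39593) = √(14*(4*4²)/(-211 + 4*4²) - 39593) = √(14*(4*16)/(-211 + 4*16) - 39593) = √(14*64/(-211 + 64) - 39593) = √(14*64/(-147) - 39593) = √(14*64*(-1/147) - 39593) = √(-128/21 - 39593) = √(-831581/21) = I*√17463201/21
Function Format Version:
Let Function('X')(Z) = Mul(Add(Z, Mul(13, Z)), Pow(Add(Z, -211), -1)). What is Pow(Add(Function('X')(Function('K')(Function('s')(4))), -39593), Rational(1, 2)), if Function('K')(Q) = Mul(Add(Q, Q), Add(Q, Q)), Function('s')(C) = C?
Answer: Mul(Rational(1, 21), I, Pow(17463201, Rational(1, 2))) ≈ Mul(199.00, I)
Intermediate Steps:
Function('K')(Q) = Mul(4, Pow(Q, 2)) (Function('K')(Q) = Mul(Mul(2, Q), Mul(2, Q)) = Mul(4, Pow(Q, 2)))
Function('X')(Z) = Mul(14, Z, Pow(Add(-211, Z), -1)) (Function('X')(Z) = Mul(Mul(14, Z), Pow(Add(-211, Z), -1)) = Mul(14, Z, Pow(Add(-211, Z), -1)))
Pow(Add(Function('X')(Function('K')(Function('s')(4))), -39593), Rational(1, 2)) = Pow(Add(Mul(14, Mul(4, Pow(4, 2)), Pow(Add(-211, Mul(4, Pow(4, 2))), -1)), -39593), Rational(1, 2)) = Pow(Add(Mul(14, Mul(4, 16), Pow(Add(-211, Mul(4, 16)), -1)), -39593), Rational(1, 2)) = Pow(Add(Mul(14, 64, Pow(Add(-211, 64), -1)), -39593), Rational(1, 2)) = Pow(Add(Mul(14, 64, Pow(-147, -1)), -39593), Rational(1, 2)) = Pow(Add(Mul(14, 64, Rational(-1, 147)), -39593), Rational(1, 2)) = Pow(Add(Rational(-128, 21), -39593), Rational(1, 2)) = Pow(Rational(-831581, 21), Rational(1, 2)) = Mul(Rational(1, 21), I, Pow(17463201, Rational(1, 2)))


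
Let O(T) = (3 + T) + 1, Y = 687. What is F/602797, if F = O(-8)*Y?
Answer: -2748/602797 ≈ -0.0045587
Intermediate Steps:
O(T) = 4 + T
F = -2748 (F = (4 - 8)*687 = -4*687 = -2748)
F/602797 = -2748/602797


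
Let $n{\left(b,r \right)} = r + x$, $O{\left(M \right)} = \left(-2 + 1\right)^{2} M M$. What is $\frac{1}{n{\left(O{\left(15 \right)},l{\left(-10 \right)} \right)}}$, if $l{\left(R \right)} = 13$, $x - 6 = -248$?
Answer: $- \frac{1}{229} \approx -0.0043668$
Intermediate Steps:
$x = -242$ ($x = 6 - 248 = -242$)
$O{\left(M \right)} = M^{2}$ ($O{\left(M \right)} = \left(-1\right)^{2} M M = 1 M M = M M = M^{2}$)
$n{\left(b,r \right)} = -242 + r$ ($n{\left(b,r \right)} = r - 242 = -242 + r$)
$\frac{1}{n{\left(O{\left(15 \right)},l{\left(-10 \right)} \right)}} = \frac{1}{-242 + 13} = \frac{1}{-229} = - \frac{1}{229}$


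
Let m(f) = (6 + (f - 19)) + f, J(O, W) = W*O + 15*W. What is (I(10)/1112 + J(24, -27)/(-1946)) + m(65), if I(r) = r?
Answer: 457505/3892 ≈ 117.55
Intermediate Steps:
J(O, W) = 15*W + O*W (J(O, W) = O*W + 15*W = 15*W + O*W)
m(f) = -13 + 2*f (m(f) = (6 + (-19 + f)) + f = (-13 + f) + f = -13 + 2*f)
(I(10)/1112 + J(24, -27)/(-1946)) + m(65) = (10/1112 - 27*(15 + 24)/(-1946)) + (-13 + 2*65) = (10*(1/1112) - 27*39*(-1/1946)) + (-13 + 130) = (5/556 - 1053*(-1/1946)) + 117 = (5/556 + 1053/1946) + 117 = 2141/3892 + 117 = 457505/3892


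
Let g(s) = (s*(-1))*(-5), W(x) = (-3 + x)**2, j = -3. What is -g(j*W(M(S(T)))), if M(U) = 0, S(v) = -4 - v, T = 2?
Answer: 135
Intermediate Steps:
g(s) = 5*s (g(s) = -s*(-5) = 5*s)
-g(j*W(M(S(T)))) = -5*(-3*(-3 + 0)**2) = -5*(-3*(-3)**2) = -5*(-3*9) = -5*(-27) = -1*(-135) = 135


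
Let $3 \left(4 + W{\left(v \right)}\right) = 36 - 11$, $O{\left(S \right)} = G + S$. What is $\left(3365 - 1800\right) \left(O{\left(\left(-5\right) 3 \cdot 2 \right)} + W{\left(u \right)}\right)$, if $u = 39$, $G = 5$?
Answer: $- \frac{97030}{3} \approx -32343.0$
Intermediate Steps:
$O{\left(S \right)} = 5 + S$
$W{\left(v \right)} = \frac{13}{3}$ ($W{\left(v \right)} = -4 + \frac{36 - 11}{3} = -4 + \frac{1}{3} \cdot 25 = -4 + \frac{25}{3} = \frac{13}{3}$)
$\left(3365 - 1800\right) \left(O{\left(\left(-5\right) 3 \cdot 2 \right)} + W{\left(u \right)}\right) = \left(3365 - 1800\right) \left(\left(5 + \left(-5\right) 3 \cdot 2\right) + \frac{13}{3}\right) = 1565 \left(\left(5 - 30\right) + \frac{13}{3}\right) = 1565 \left(-25 + \frac{13}{3}\right) = 1565 \left(- \frac{62}{3}\right) = - \frac{97030}{3}$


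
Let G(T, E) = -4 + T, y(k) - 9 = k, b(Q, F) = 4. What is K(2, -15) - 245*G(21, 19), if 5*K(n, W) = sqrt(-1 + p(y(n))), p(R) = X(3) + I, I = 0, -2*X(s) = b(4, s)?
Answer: -4165 + I*sqrt(3)/5 ≈ -4165.0 + 0.34641*I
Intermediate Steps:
X(s) = -2 (X(s) = -1/2*4 = -2)
y(k) = 9 + k
p(R) = -2 (p(R) = -2 + 0 = -2)
K(n, W) = I*sqrt(3)/5 (K(n, W) = sqrt(-1 - 2)/5 = sqrt(-3)/5 = (I*sqrt(3))/5 = I*sqrt(3)/5)
K(2, -15) - 245*G(21, 19) = I*sqrt(3)/5 - 245*(-4 + 21) = I*sqrt(3)/5 - 245*17 = I*sqrt(3)/5 - 4165 = -4165 + I*sqrt(3)/5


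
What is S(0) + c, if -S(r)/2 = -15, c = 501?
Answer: 531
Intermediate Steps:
S(r) = 30 (S(r) = -2*(-15) = 30)
S(0) + c = 30 + 501 = 531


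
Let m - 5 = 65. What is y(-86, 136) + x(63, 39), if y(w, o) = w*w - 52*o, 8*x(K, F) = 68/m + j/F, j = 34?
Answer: 885149/2730 ≈ 324.23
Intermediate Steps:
m = 70 (m = 5 + 65 = 70)
x(K, F) = 17/140 + 17/(4*F) (x(K, F) = (68/70 + 34/F)/8 = (68*(1/70) + 34/F)/8 = (34/35 + 34/F)/8 = 17/140 + 17/(4*F))
y(w, o) = w² - 52*o
y(-86, 136) + x(63, 39) = ((-86)² - 52*136) + (17/140)*(35 + 39)/39 = (7396 - 7072) + (17/140)*(1/39)*74 = 324 + 629/2730 = 885149/2730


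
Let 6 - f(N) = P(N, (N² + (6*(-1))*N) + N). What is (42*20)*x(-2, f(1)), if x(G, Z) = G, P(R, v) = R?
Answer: -1680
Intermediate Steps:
f(N) = 6 - N
(42*20)*x(-2, f(1)) = (42*20)*(-2) = 840*(-2) = -1680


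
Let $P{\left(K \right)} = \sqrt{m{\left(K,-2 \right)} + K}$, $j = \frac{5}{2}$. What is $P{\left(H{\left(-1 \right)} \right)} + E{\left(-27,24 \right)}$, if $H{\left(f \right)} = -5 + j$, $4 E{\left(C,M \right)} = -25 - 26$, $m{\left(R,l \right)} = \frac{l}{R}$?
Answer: $- \frac{51}{4} + \frac{i \sqrt{170}}{10} \approx -12.75 + 1.3038 i$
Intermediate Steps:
$j = \frac{5}{2}$ ($j = 5 \cdot \frac{1}{2} = \frac{5}{2} \approx 2.5$)
$E{\left(C,M \right)} = - \frac{51}{4}$ ($E{\left(C,M \right)} = \frac{-25 - 26}{4} = \frac{1}{4} \left(-51\right) = - \frac{51}{4}$)
$H{\left(f \right)} = - \frac{5}{2}$ ($H{\left(f \right)} = -5 + \frac{5}{2} = - \frac{5}{2}$)
$P{\left(K \right)} = \sqrt{K - \frac{2}{K}}$ ($P{\left(K \right)} = \sqrt{- \frac{2}{K} + K} = \sqrt{K - \frac{2}{K}}$)
$P{\left(H{\left(-1 \right)} \right)} + E{\left(-27,24 \right)} = \sqrt{- \frac{5}{2} - \frac{2}{- \frac{5}{2}}} - \frac{51}{4} = \sqrt{- \frac{5}{2} - - \frac{4}{5}} - \frac{51}{4} = \sqrt{- \frac{5}{2} + \frac{4}{5}} - \frac{51}{4} = \sqrt{- \frac{17}{10}} - \frac{51}{4} = \frac{i \sqrt{170}}{10} - \frac{51}{4} = - \frac{51}{4} + \frac{i \sqrt{170}}{10}$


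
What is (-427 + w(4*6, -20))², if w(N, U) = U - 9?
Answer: 207936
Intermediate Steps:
w(N, U) = -9 + U
(-427 + w(4*6, -20))² = (-427 + (-9 - 20))² = (-427 - 29)² = (-456)² = 207936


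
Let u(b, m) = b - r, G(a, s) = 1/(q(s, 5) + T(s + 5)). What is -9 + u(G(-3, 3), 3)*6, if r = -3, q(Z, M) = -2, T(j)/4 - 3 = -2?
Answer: 12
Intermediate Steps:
T(j) = 4 (T(j) = 12 + 4*(-2) = 12 - 8 = 4)
G(a, s) = ½ (G(a, s) = 1/(-2 + 4) = 1/2 = ½)
u(b, m) = 3 + b (u(b, m) = b - 1*(-3) = b + 3 = 3 + b)
-9 + u(G(-3, 3), 3)*6 = -9 + (3 + ½)*6 = -9 + (7/2)*6 = -9 + 21 = 12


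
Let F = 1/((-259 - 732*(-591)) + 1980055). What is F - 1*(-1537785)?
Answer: 3709764836281/2412408 ≈ 1.5378e+6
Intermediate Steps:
F = 1/2412408 (F = 1/((-259 + 432612) + 1980055) = 1/(432353 + 1980055) = 1/2412408 ≈ 4.1452e-7)
F - 1*(-1537785) = 1/2412408 - 1*(-1537785) = 1/2412408 + 1537785 = 3709764836281/2412408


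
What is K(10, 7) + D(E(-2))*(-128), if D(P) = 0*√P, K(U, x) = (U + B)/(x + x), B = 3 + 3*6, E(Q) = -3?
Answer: 31/14 ≈ 2.2143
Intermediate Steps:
B = 21 (B = 3 + 18 = 21)
K(U, x) = (21 + U)/(2*x) (K(U, x) = (U + 21)/(x + x) = (21 + U)/((2*x)) = (21 + U)*(1/(2*x)) = (21 + U)/(2*x))
D(P) = 0
K(10, 7) + D(E(-2))*(-128) = (½)*(21 + 10)/7 + 0*(-128) = (½)*(⅐)*31 + 0 = 31/14 + 0 = 31/14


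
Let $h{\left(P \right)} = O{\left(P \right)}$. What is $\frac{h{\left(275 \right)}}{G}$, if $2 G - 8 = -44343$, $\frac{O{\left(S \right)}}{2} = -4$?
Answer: $\frac{16}{44335} \approx 0.00036089$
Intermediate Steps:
$O{\left(S \right)} = -8$ ($O{\left(S \right)} = 2 \left(-4\right) = -8$)
$G = - \frac{44335}{2}$ ($G = 4 + \frac{1}{2} \left(-44343\right) = 4 - \frac{44343}{2} = - \frac{44335}{2} \approx -22168.0$)
$h{\left(P \right)} = -8$
$\frac{h{\left(275 \right)}}{G} = - \frac{8}{- \frac{44335}{2}} = \left(-8\right) \left(- \frac{2}{44335}\right) = \frac{16}{44335}$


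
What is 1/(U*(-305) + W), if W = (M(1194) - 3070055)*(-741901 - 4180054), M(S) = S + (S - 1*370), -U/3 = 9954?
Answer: 1/15100749160245 ≈ 6.6222e-14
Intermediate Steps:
U = -29862 (U = -3*9954 = -29862)
M(S) = -370 + 2*S (M(S) = S + (S - 370) = S + (-370 + S) = -370 + 2*S)
W = 15100740052335 (W = ((-370 + 2*1194) - 3070055)*(-741901 - 4180054) = ((-370 + 2388) - 3070055)*(-4921955) = (2018 - 3070055)*(-4921955) = -3068037*(-4921955) = 15100740052335)
1/(U*(-305) + W) = 1/(-29862*(-305) + 15100740052335) = 1/(9107910 + 15100740052335) = 1/15100749160245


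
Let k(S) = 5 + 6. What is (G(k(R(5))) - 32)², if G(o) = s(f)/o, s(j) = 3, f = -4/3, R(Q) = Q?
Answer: 121801/121 ≈ 1006.6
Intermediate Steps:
k(S) = 11
f = -4/3 (f = -4*⅓ = -4/3 ≈ -1.3333)
G(o) = 3/o
(G(k(R(5))) - 32)² = (3/11 - 32)² = (-349/11)² = 121801/121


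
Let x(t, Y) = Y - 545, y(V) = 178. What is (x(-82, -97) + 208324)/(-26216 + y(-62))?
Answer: -103841/13019 ≈ -7.9761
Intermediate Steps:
x(t, Y) = -545 + Y
(x(-82, -97) + 208324)/(-26216 + y(-62)) = ((-545 - 97) + 208324)/(-26216 + 178) = (-642 + 208324)/(-26038) = 207682*(-1/26038) = -103841/13019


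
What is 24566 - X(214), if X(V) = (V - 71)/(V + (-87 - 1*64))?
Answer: 1547515/63 ≈ 24564.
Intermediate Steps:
X(V) = (-71 + V)/(-151 + V) (X(V) = (-71 + V)/(V + (-87 - 64)) = (-71 + V)/(V - 151) = (-71 + V)/(-151 + V))
24566 - X(214) = 24566 - (-71 + 214)/(-151 + 214) = 24566 - 143/63 = 1547515/63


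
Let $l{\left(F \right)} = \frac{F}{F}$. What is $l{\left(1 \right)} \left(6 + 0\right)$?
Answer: $6$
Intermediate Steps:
$l{\left(F \right)} = 1$
$l{\left(1 \right)} \left(6 + 0\right) = 1 \left(6 + 0\right) = 1 \cdot 6 = 6$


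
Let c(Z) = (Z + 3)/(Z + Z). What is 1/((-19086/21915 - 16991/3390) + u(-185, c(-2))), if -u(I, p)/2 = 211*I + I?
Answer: 1650930/129489236771 ≈ 1.2750e-5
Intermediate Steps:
c(Z) = (3 + Z)/(2*Z) (c(Z) = (3 + Z)/((2*Z)) = (3 + Z)*(1/(2*Z)) = (3 + Z)/(2*Z))
u(I, p) = -424*I (u(I, p) = -2*(211*I + I) = -424*I)
1/((-19086/21915 - 16991/3390) + u(-185, c(-2))) = 1/((-19086/21915 - 16991/3390) - 424*(-185)) = 1/((-19086*1/21915 - 16991*1/3390) + 78440) = 1/((-6362/7305 - 16991/3390) + 78440) = 1/(-9712429/1650930 + 78440) = 1/(129489236771/1650930) = 1650930/129489236771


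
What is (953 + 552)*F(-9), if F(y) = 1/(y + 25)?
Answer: 1505/16 ≈ 94.063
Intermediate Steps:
F(y) = 1/(25 + y)
(953 + 552)*F(-9) = (953 + 552)/(25 - 9) = 1505/16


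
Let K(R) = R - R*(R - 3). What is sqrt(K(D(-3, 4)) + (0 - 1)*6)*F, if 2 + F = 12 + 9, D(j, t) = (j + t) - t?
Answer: 57*I*sqrt(3) ≈ 98.727*I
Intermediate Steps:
D(j, t) = j
K(R) = R - R*(-3 + R)
F = 19 (F = -2 + (12 + 9) = -2 + 21 = 19)
sqrt(K(D(-3, 4)) + (0 - 1)*6)*F = sqrt(-3*(4 - 1*(-3)) + (0 - 1)*6)*19 = sqrt(-3*(4 + 3) - 1*6)*19 = sqrt(-3*7 - 6)*19 = sqrt(-21 - 6)*19 = sqrt(-27)*19 = (3*I*sqrt(3))*19 = 57*I*sqrt(3)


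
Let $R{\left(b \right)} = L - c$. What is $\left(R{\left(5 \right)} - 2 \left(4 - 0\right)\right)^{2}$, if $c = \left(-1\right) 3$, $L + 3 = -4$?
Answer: $144$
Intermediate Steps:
$L = -7$ ($L = -3 - 4 = -7$)
$c = -3$
$R{\left(b \right)} = -4$ ($R{\left(b \right)} = -7 - -3 = -7 + 3 = -4$)
$\left(R{\left(5 \right)} - 2 \left(4 - 0\right)\right)^{2} = \left(-4 - 2 \left(4 - 0\right)\right)^{2} = \left(-4 - 2 \left(4 + 0\right)\right)^{2} = \left(-4 - 8\right)^{2} = \left(-12\right)^{2} = 144$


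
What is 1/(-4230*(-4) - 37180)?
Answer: -1/20260 ≈ -4.9358e-5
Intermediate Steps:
1/(-4230*(-4) - 37180) = 1/(16920 - 37180) = 1/(-20260) = -1/20260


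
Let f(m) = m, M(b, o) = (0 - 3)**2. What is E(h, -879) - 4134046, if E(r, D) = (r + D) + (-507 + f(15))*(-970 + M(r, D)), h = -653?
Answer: -3662766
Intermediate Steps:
M(b, o) = 9 (M(b, o) = (-3)**2 = 9)
E(r, D) = 472812 + D + r (E(r, D) = (r + D) + (-507 + 15)*(-970 + 9) = (D + r) - 492*(-961) = (D + r) + 472812 = 472812 + D + r)
E(h, -879) - 4134046 = (472812 - 879 - 653) - 4134046 = 471280 - 4134046 = -3662766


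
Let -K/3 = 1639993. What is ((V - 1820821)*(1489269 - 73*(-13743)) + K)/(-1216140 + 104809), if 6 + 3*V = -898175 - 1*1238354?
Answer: 6313526022307/1111331 ≈ 5.6810e+6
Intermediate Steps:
K = -4919979 (K = -3*1639993 = -4919979)
V = -2136535/3 (V = -2 + (-898175 - 1*1238354)/3 = -2 + (-898175 - 1238354)/3 = -2 + (⅓)*(-2136529) = -2 - 2136529/3 = -2136535/3 ≈ -7.1218e+5)
((V - 1820821)*(1489269 - 73*(-13743)) + K)/(-1216140 + 104809) = ((-2136535/3 - 1820821)*(1489269 - 73*(-13743)) - 4919979)/(-1216140 + 104809) = (-7598998*(1489269 + 1003239)/3 - 4919979)/(-1111331) = (-7598998/3*2492508 - 4919979)*(-1/1111331) = (-6313521102328 - 4919979)*(-1/1111331) = -6313526022307*(-1/1111331) = 6313526022307/1111331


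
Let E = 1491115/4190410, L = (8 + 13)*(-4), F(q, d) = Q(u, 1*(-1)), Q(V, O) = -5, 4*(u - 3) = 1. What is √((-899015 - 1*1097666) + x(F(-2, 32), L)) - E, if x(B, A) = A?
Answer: -298223/838082 + I*√1996765 ≈ -0.35584 + 1413.1*I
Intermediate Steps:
u = 13/4 (u = 3 + (¼)*1 = 3 + ¼ = 13/4 ≈ 3.2500)
F(q, d) = -5
L = -84 (L = 21*(-4) = -84)
E = 298223/838082 (E = 1491115*(1/4190410) = 298223/838082 ≈ 0.35584)
√((-899015 - 1*1097666) + x(F(-2, 32), L)) - E = √((-899015 - 1*1097666) - 84) - 1*298223/838082 = √((-899015 - 1097666) - 84) - 298223/838082 = √(-1996681 - 84) - 298223/838082 = √(-1996765) - 298223/838082 = I*√1996765 - 298223/838082 = -298223/838082 + I*√1996765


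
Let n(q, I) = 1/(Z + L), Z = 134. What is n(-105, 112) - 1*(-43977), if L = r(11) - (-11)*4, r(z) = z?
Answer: 8311654/189 ≈ 43977.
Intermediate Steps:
L = 55 (L = 11 - (-11)*4 = 11 - 1*(-44) = 11 + 44 = 55)
n(q, I) = 1/189 (n(q, I) = 1/(134 + 55) = 1/189)
n(-105, 112) - 1*(-43977) = 1/189 - 1*(-43977) = 1/189 + 43977 = 8311654/189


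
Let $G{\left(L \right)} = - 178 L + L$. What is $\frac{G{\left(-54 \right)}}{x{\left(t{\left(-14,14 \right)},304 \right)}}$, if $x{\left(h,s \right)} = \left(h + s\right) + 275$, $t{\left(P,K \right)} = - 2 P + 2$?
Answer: $\frac{3186}{203} \approx 15.695$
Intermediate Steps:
$t{\left(P,K \right)} = 2 - 2 P$
$x{\left(h,s \right)} = 275 + h + s$
$G{\left(L \right)} = - 177 L$
$\frac{G{\left(-54 \right)}}{x{\left(t{\left(-14,14 \right)},304 \right)}} = \frac{\left(-177\right) \left(-54\right)}{275 + \left(2 - -28\right) + 304} = \frac{9558}{275 + \left(2 + 28\right) + 304} = \frac{9558}{275 + 30 + 304} = \frac{9558}{609} = 9558 \cdot \frac{1}{609} = \frac{3186}{203}$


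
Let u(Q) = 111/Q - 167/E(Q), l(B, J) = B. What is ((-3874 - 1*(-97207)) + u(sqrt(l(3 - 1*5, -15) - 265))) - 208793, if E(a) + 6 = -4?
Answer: -1154433/10 - 37*I*sqrt(267)/89 ≈ -1.1544e+5 - 6.7931*I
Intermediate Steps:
E(a) = -10 (E(a) = -6 - 4 = -10)
u(Q) = 167/10 + 111/Q (u(Q) = 111/Q - 167/(-10) = 111/Q - 167*(-1/10) = 111/Q + 167/10 = 167/10 + 111/Q)
((-3874 - 1*(-97207)) + u(sqrt(l(3 - 1*5, -15) - 265))) - 208793 = ((-3874 - 1*(-97207)) + (167/10 + 111/(sqrt((3 - 1*5) - 265)))) - 208793 = ((-3874 + 97207) + (167/10 + 111/(sqrt((3 - 5) - 265)))) - 208793 = (93333 + (167/10 + 111/(sqrt(-2 - 265)))) - 208793 = (93333 + (167/10 + 111/(sqrt(-267)))) - 208793 = (93333 + (167/10 + 111/((I*sqrt(267))))) - 208793 = (93333 + (167/10 + 111*(-I*sqrt(267)/267))) - 208793 = (93333 + (167/10 - 37*I*sqrt(267)/89)) - 208793 = (933497/10 - 37*I*sqrt(267)/89) - 208793 = -1154433/10 - 37*I*sqrt(267)/89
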